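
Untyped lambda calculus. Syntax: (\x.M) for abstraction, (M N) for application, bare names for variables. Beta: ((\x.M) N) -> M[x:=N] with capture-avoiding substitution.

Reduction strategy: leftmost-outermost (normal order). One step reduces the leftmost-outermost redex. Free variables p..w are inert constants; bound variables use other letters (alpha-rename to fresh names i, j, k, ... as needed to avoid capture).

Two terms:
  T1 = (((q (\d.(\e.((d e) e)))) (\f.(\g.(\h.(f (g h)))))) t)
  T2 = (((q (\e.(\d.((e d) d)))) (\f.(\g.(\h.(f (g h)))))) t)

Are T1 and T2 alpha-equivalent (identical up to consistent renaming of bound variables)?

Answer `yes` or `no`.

Term 1: (((q (\d.(\e.((d e) e)))) (\f.(\g.(\h.(f (g h)))))) t)
Term 2: (((q (\e.(\d.((e d) d)))) (\f.(\g.(\h.(f (g h)))))) t)
Alpha-equivalence: compare structure up to binder renaming.
Result: True

Answer: yes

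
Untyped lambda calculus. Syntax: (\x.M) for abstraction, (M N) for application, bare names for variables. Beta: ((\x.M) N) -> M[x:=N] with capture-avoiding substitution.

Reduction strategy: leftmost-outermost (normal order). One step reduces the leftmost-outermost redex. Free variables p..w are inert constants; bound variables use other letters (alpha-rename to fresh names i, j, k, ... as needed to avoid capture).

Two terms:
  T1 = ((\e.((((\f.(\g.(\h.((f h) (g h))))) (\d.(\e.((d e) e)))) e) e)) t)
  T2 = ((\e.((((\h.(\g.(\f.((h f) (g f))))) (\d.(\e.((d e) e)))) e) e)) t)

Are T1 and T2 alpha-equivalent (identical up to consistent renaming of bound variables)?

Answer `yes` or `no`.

Term 1: ((\e.((((\f.(\g.(\h.((f h) (g h))))) (\d.(\e.((d e) e)))) e) e)) t)
Term 2: ((\e.((((\h.(\g.(\f.((h f) (g f))))) (\d.(\e.((d e) e)))) e) e)) t)
Alpha-equivalence: compare structure up to binder renaming.
Result: True

Answer: yes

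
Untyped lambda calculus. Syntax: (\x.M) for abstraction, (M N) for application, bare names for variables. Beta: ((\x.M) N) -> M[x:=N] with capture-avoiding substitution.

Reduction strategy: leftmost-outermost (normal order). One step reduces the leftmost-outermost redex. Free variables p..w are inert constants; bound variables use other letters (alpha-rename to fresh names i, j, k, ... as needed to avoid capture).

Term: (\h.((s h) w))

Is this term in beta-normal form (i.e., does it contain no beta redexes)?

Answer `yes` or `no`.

Answer: yes

Derivation:
Term: (\h.((s h) w))
No beta redexes found.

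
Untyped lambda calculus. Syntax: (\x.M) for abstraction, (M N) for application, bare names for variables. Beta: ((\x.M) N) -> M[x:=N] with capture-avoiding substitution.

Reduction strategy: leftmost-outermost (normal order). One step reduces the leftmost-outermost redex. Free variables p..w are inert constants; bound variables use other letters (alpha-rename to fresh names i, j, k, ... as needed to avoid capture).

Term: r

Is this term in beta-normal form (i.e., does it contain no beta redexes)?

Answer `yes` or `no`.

Term: r
No beta redexes found.

Answer: yes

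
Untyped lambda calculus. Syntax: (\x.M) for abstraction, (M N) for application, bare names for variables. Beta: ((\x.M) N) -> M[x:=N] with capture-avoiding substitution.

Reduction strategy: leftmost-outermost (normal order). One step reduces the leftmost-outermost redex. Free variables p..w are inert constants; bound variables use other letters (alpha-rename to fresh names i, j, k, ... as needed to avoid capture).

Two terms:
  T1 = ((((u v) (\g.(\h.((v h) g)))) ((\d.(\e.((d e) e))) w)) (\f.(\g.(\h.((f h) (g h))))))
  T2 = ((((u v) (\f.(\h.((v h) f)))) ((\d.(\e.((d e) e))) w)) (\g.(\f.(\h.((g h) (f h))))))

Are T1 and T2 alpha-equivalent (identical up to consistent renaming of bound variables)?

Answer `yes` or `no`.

Term 1: ((((u v) (\g.(\h.((v h) g)))) ((\d.(\e.((d e) e))) w)) (\f.(\g.(\h.((f h) (g h))))))
Term 2: ((((u v) (\f.(\h.((v h) f)))) ((\d.(\e.((d e) e))) w)) (\g.(\f.(\h.((g h) (f h))))))
Alpha-equivalence: compare structure up to binder renaming.
Result: True

Answer: yes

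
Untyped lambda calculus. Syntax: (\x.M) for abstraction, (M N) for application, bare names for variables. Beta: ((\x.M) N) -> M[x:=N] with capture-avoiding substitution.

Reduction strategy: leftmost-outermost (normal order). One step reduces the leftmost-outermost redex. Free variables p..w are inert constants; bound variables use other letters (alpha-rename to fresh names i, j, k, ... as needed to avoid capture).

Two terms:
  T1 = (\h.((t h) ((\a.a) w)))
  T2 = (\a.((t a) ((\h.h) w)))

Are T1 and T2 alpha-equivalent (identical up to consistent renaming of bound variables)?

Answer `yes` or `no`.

Term 1: (\h.((t h) ((\a.a) w)))
Term 2: (\a.((t a) ((\h.h) w)))
Alpha-equivalence: compare structure up to binder renaming.
Result: True

Answer: yes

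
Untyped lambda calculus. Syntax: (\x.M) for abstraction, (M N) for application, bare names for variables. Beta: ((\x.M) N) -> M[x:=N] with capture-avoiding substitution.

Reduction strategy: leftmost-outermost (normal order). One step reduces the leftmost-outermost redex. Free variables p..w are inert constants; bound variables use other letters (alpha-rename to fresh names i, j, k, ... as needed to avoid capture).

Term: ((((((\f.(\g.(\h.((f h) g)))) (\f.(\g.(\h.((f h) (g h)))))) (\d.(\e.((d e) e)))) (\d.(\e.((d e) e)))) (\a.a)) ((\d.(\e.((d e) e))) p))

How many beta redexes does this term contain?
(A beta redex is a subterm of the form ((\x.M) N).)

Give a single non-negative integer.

Answer: 2

Derivation:
Term: ((((((\f.(\g.(\h.((f h) g)))) (\f.(\g.(\h.((f h) (g h)))))) (\d.(\e.((d e) e)))) (\d.(\e.((d e) e)))) (\a.a)) ((\d.(\e.((d e) e))) p))
  Redex: ((\f.(\g.(\h.((f h) g)))) (\f.(\g.(\h.((f h) (g h))))))
  Redex: ((\d.(\e.((d e) e))) p)
Total redexes: 2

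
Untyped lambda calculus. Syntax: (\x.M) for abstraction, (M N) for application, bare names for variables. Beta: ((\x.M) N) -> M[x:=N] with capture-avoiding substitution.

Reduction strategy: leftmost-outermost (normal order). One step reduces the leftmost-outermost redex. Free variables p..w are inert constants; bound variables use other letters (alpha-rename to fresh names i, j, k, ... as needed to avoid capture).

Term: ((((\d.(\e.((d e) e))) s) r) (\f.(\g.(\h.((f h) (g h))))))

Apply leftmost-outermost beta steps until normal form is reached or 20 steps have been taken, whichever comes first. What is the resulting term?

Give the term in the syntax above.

Step 0: ((((\d.(\e.((d e) e))) s) r) (\f.(\g.(\h.((f h) (g h))))))
Step 1: (((\e.((s e) e)) r) (\f.(\g.(\h.((f h) (g h))))))
Step 2: (((s r) r) (\f.(\g.(\h.((f h) (g h))))))

Answer: (((s r) r) (\f.(\g.(\h.((f h) (g h))))))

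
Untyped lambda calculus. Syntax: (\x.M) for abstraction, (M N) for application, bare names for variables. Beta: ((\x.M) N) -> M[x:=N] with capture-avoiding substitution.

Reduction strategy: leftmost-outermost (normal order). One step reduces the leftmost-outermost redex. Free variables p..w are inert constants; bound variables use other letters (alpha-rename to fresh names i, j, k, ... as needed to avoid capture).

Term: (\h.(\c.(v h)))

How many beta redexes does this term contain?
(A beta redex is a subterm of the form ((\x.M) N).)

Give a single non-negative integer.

Answer: 0

Derivation:
Term: (\h.(\c.(v h)))
  (no redexes)
Total redexes: 0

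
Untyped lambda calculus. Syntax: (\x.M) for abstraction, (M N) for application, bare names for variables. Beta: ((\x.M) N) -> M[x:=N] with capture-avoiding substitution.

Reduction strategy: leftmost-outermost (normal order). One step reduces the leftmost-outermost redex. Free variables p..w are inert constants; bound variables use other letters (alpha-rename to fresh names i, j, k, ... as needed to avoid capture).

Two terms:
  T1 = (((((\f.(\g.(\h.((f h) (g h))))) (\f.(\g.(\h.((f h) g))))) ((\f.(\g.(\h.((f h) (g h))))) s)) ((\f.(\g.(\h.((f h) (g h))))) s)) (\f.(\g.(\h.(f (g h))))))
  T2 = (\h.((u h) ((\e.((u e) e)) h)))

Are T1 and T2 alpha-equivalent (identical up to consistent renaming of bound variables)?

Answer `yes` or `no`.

Answer: no

Derivation:
Term 1: (((((\f.(\g.(\h.((f h) (g h))))) (\f.(\g.(\h.((f h) g))))) ((\f.(\g.(\h.((f h) (g h))))) s)) ((\f.(\g.(\h.((f h) (g h))))) s)) (\f.(\g.(\h.(f (g h))))))
Term 2: (\h.((u h) ((\e.((u e) e)) h)))
Alpha-equivalence: compare structure up to binder renaming.
Result: False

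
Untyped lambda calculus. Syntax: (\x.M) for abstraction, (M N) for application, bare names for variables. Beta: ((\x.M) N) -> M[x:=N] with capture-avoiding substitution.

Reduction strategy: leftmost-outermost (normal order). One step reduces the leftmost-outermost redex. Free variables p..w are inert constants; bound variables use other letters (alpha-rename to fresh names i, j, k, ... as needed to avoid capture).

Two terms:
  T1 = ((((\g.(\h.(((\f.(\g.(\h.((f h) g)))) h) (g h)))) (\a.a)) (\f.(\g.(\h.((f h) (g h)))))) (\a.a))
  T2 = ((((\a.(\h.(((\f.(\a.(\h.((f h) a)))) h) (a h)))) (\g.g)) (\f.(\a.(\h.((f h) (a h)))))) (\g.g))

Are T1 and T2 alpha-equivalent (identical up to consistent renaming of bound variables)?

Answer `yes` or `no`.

Term 1: ((((\g.(\h.(((\f.(\g.(\h.((f h) g)))) h) (g h)))) (\a.a)) (\f.(\g.(\h.((f h) (g h)))))) (\a.a))
Term 2: ((((\a.(\h.(((\f.(\a.(\h.((f h) a)))) h) (a h)))) (\g.g)) (\f.(\a.(\h.((f h) (a h)))))) (\g.g))
Alpha-equivalence: compare structure up to binder renaming.
Result: True

Answer: yes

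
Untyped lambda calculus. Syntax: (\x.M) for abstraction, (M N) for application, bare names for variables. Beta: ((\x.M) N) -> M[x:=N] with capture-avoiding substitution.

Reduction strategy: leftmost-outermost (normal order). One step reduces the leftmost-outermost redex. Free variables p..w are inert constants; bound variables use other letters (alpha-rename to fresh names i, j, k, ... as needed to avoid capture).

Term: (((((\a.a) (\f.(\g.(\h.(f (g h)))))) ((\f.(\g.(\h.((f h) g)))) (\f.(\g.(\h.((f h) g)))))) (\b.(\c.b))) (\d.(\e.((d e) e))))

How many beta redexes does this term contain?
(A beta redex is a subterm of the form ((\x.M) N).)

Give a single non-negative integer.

Answer: 2

Derivation:
Term: (((((\a.a) (\f.(\g.(\h.(f (g h)))))) ((\f.(\g.(\h.((f h) g)))) (\f.(\g.(\h.((f h) g)))))) (\b.(\c.b))) (\d.(\e.((d e) e))))
  Redex: ((\a.a) (\f.(\g.(\h.(f (g h))))))
  Redex: ((\f.(\g.(\h.((f h) g)))) (\f.(\g.(\h.((f h) g)))))
Total redexes: 2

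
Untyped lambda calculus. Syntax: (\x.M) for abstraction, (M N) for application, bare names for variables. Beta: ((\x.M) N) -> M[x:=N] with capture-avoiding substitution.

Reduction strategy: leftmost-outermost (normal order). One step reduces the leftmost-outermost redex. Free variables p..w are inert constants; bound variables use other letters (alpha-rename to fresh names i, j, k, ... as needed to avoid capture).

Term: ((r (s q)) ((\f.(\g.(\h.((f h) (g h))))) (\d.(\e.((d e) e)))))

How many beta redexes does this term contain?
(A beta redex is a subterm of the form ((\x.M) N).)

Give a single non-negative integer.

Answer: 1

Derivation:
Term: ((r (s q)) ((\f.(\g.(\h.((f h) (g h))))) (\d.(\e.((d e) e)))))
  Redex: ((\f.(\g.(\h.((f h) (g h))))) (\d.(\e.((d e) e))))
Total redexes: 1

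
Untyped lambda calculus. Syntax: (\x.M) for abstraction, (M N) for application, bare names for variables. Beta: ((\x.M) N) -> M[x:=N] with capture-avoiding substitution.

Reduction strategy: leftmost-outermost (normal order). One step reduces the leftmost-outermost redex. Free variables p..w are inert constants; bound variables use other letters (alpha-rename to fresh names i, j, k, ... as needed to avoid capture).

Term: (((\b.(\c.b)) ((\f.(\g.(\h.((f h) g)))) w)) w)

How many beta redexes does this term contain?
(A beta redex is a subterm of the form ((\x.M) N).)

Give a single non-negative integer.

Answer: 2

Derivation:
Term: (((\b.(\c.b)) ((\f.(\g.(\h.((f h) g)))) w)) w)
  Redex: ((\b.(\c.b)) ((\f.(\g.(\h.((f h) g)))) w))
  Redex: ((\f.(\g.(\h.((f h) g)))) w)
Total redexes: 2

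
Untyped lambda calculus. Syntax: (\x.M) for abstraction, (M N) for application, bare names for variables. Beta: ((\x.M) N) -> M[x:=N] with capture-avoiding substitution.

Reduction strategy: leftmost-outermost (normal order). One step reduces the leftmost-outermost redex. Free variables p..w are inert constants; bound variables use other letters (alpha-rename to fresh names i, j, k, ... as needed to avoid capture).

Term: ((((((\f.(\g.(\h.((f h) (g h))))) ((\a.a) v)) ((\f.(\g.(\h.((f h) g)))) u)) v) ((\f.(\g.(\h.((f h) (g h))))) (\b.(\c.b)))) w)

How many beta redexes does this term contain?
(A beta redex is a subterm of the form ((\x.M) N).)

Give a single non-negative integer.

Answer: 4

Derivation:
Term: ((((((\f.(\g.(\h.((f h) (g h))))) ((\a.a) v)) ((\f.(\g.(\h.((f h) g)))) u)) v) ((\f.(\g.(\h.((f h) (g h))))) (\b.(\c.b)))) w)
  Redex: ((\f.(\g.(\h.((f h) (g h))))) ((\a.a) v))
  Redex: ((\a.a) v)
  Redex: ((\f.(\g.(\h.((f h) g)))) u)
  Redex: ((\f.(\g.(\h.((f h) (g h))))) (\b.(\c.b)))
Total redexes: 4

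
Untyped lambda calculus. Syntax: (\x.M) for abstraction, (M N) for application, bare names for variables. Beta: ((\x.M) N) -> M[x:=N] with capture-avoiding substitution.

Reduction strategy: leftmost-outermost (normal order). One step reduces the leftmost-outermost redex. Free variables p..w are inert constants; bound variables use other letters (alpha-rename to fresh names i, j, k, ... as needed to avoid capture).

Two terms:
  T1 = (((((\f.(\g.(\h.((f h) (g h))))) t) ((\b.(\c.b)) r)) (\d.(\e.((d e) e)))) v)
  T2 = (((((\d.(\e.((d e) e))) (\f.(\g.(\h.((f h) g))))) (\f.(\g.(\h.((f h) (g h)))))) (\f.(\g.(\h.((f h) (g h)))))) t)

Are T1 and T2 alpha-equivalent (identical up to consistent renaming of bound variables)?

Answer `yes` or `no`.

Answer: no

Derivation:
Term 1: (((((\f.(\g.(\h.((f h) (g h))))) t) ((\b.(\c.b)) r)) (\d.(\e.((d e) e)))) v)
Term 2: (((((\d.(\e.((d e) e))) (\f.(\g.(\h.((f h) g))))) (\f.(\g.(\h.((f h) (g h)))))) (\f.(\g.(\h.((f h) (g h)))))) t)
Alpha-equivalence: compare structure up to binder renaming.
Result: False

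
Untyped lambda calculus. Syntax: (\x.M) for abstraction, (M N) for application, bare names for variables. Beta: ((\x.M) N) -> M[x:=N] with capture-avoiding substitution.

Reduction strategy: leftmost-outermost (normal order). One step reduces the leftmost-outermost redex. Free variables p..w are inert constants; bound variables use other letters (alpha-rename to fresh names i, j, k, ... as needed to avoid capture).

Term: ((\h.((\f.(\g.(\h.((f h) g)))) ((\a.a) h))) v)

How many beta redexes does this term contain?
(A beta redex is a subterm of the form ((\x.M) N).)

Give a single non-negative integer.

Term: ((\h.((\f.(\g.(\h.((f h) g)))) ((\a.a) h))) v)
  Redex: ((\h.((\f.(\g.(\h.((f h) g)))) ((\a.a) h))) v)
  Redex: ((\f.(\g.(\h.((f h) g)))) ((\a.a) h))
  Redex: ((\a.a) h)
Total redexes: 3

Answer: 3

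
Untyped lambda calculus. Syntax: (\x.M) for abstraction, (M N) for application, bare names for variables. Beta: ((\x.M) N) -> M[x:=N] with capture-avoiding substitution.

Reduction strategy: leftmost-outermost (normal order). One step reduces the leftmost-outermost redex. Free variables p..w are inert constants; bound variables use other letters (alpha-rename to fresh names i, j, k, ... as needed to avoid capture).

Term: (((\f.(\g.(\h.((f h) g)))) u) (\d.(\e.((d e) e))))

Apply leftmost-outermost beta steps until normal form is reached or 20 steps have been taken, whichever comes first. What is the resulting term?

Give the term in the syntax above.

Answer: (\h.((u h) (\d.(\e.((d e) e)))))

Derivation:
Step 0: (((\f.(\g.(\h.((f h) g)))) u) (\d.(\e.((d e) e))))
Step 1: ((\g.(\h.((u h) g))) (\d.(\e.((d e) e))))
Step 2: (\h.((u h) (\d.(\e.((d e) e)))))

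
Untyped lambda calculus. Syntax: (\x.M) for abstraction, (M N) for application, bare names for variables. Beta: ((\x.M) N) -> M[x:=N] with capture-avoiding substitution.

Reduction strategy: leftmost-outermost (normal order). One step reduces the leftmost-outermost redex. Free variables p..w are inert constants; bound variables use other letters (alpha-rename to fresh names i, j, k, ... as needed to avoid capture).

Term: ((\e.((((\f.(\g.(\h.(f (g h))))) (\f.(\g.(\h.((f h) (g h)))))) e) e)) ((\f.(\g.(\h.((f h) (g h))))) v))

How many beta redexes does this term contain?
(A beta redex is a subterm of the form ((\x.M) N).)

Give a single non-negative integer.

Answer: 3

Derivation:
Term: ((\e.((((\f.(\g.(\h.(f (g h))))) (\f.(\g.(\h.((f h) (g h)))))) e) e)) ((\f.(\g.(\h.((f h) (g h))))) v))
  Redex: ((\e.((((\f.(\g.(\h.(f (g h))))) (\f.(\g.(\h.((f h) (g h)))))) e) e)) ((\f.(\g.(\h.((f h) (g h))))) v))
  Redex: ((\f.(\g.(\h.(f (g h))))) (\f.(\g.(\h.((f h) (g h))))))
  Redex: ((\f.(\g.(\h.((f h) (g h))))) v)
Total redexes: 3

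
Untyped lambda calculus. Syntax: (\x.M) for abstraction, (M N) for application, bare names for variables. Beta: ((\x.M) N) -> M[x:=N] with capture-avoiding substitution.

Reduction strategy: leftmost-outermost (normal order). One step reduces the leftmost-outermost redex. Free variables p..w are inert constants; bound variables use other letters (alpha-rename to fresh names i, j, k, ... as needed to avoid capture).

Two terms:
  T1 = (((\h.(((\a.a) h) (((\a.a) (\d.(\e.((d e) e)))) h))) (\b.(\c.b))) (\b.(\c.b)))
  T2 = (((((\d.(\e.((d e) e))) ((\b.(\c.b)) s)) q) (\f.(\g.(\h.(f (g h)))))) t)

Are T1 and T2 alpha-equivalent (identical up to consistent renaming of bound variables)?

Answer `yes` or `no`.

Answer: no

Derivation:
Term 1: (((\h.(((\a.a) h) (((\a.a) (\d.(\e.((d e) e)))) h))) (\b.(\c.b))) (\b.(\c.b)))
Term 2: (((((\d.(\e.((d e) e))) ((\b.(\c.b)) s)) q) (\f.(\g.(\h.(f (g h)))))) t)
Alpha-equivalence: compare structure up to binder renaming.
Result: False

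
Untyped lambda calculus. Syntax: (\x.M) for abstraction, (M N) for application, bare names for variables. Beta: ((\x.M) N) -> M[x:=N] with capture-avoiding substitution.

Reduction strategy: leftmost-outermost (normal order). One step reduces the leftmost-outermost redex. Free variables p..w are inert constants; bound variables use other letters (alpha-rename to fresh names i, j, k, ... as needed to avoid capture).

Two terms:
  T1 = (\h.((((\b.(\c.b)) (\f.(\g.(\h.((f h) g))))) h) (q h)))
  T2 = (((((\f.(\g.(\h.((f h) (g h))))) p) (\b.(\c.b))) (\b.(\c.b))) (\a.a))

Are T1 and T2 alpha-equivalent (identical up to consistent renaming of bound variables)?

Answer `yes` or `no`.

Term 1: (\h.((((\b.(\c.b)) (\f.(\g.(\h.((f h) g))))) h) (q h)))
Term 2: (((((\f.(\g.(\h.((f h) (g h))))) p) (\b.(\c.b))) (\b.(\c.b))) (\a.a))
Alpha-equivalence: compare structure up to binder renaming.
Result: False

Answer: no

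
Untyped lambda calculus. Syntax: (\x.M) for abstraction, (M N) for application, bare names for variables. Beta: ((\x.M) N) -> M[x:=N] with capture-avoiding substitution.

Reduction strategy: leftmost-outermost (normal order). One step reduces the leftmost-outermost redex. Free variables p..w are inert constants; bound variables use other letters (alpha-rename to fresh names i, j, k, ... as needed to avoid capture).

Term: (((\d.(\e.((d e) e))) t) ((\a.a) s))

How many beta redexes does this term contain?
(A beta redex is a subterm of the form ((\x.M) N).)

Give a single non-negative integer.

Answer: 2

Derivation:
Term: (((\d.(\e.((d e) e))) t) ((\a.a) s))
  Redex: ((\d.(\e.((d e) e))) t)
  Redex: ((\a.a) s)
Total redexes: 2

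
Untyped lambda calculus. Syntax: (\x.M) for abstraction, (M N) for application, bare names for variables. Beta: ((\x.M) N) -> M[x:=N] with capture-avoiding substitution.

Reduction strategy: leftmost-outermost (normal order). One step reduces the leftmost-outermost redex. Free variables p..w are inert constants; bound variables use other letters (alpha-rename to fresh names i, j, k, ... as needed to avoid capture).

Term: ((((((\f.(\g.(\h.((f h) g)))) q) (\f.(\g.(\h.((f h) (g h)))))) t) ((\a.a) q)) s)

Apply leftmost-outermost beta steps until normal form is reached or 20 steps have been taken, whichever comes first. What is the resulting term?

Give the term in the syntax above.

Step 0: ((((((\f.(\g.(\h.((f h) g)))) q) (\f.(\g.(\h.((f h) (g h)))))) t) ((\a.a) q)) s)
Step 1: (((((\g.(\h.((q h) g))) (\f.(\g.(\h.((f h) (g h)))))) t) ((\a.a) q)) s)
Step 2: ((((\h.((q h) (\f.(\g.(\h.((f h) (g h))))))) t) ((\a.a) q)) s)
Step 3: ((((q t) (\f.(\g.(\h.((f h) (g h)))))) ((\a.a) q)) s)
Step 4: ((((q t) (\f.(\g.(\h.((f h) (g h)))))) q) s)

Answer: ((((q t) (\f.(\g.(\h.((f h) (g h)))))) q) s)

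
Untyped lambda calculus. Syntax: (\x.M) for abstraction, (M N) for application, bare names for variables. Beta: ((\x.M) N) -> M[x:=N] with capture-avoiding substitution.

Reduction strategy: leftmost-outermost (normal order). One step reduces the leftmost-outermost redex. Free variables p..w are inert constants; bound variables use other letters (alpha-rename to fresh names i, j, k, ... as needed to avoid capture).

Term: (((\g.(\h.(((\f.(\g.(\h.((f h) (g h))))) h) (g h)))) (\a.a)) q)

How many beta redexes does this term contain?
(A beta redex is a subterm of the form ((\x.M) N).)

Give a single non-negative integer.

Term: (((\g.(\h.(((\f.(\g.(\h.((f h) (g h))))) h) (g h)))) (\a.a)) q)
  Redex: ((\g.(\h.(((\f.(\g.(\h.((f h) (g h))))) h) (g h)))) (\a.a))
  Redex: ((\f.(\g.(\h.((f h) (g h))))) h)
Total redexes: 2

Answer: 2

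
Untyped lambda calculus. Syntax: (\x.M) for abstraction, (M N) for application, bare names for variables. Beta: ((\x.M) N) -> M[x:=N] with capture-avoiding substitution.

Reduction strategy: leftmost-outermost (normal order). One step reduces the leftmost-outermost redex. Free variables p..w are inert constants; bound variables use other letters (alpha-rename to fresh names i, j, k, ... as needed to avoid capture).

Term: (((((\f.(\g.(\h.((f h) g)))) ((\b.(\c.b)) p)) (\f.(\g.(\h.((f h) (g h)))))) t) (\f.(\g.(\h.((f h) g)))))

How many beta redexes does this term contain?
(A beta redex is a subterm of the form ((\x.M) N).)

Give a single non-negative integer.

Answer: 2

Derivation:
Term: (((((\f.(\g.(\h.((f h) g)))) ((\b.(\c.b)) p)) (\f.(\g.(\h.((f h) (g h)))))) t) (\f.(\g.(\h.((f h) g)))))
  Redex: ((\f.(\g.(\h.((f h) g)))) ((\b.(\c.b)) p))
  Redex: ((\b.(\c.b)) p)
Total redexes: 2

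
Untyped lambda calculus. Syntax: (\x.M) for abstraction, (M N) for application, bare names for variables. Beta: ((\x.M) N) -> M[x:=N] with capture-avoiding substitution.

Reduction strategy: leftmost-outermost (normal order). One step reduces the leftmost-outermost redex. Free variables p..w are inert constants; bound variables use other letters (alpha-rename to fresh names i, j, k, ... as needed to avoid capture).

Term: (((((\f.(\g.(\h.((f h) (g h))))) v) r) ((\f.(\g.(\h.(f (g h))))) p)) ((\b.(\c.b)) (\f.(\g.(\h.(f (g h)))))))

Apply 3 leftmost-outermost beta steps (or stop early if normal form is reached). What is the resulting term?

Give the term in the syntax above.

Step 0: (((((\f.(\g.(\h.((f h) (g h))))) v) r) ((\f.(\g.(\h.(f (g h))))) p)) ((\b.(\c.b)) (\f.(\g.(\h.(f (g h)))))))
Step 1: ((((\g.(\h.((v h) (g h)))) r) ((\f.(\g.(\h.(f (g h))))) p)) ((\b.(\c.b)) (\f.(\g.(\h.(f (g h)))))))
Step 2: (((\h.((v h) (r h))) ((\f.(\g.(\h.(f (g h))))) p)) ((\b.(\c.b)) (\f.(\g.(\h.(f (g h)))))))
Step 3: (((v ((\f.(\g.(\h.(f (g h))))) p)) (r ((\f.(\g.(\h.(f (g h))))) p))) ((\b.(\c.b)) (\f.(\g.(\h.(f (g h)))))))

Answer: (((v ((\f.(\g.(\h.(f (g h))))) p)) (r ((\f.(\g.(\h.(f (g h))))) p))) ((\b.(\c.b)) (\f.(\g.(\h.(f (g h)))))))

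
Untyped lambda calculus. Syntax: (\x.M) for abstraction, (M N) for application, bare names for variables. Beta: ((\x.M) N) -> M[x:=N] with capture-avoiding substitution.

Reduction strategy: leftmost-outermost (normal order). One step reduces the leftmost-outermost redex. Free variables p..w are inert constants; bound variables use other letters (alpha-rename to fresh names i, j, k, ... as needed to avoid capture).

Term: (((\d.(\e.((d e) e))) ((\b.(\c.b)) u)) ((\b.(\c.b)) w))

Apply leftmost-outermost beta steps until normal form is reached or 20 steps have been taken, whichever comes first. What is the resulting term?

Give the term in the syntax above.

Step 0: (((\d.(\e.((d e) e))) ((\b.(\c.b)) u)) ((\b.(\c.b)) w))
Step 1: ((\e.((((\b.(\c.b)) u) e) e)) ((\b.(\c.b)) w))
Step 2: ((((\b.(\c.b)) u) ((\b.(\c.b)) w)) ((\b.(\c.b)) w))
Step 3: (((\c.u) ((\b.(\c.b)) w)) ((\b.(\c.b)) w))
Step 4: (u ((\b.(\c.b)) w))
Step 5: (u (\c.w))

Answer: (u (\c.w))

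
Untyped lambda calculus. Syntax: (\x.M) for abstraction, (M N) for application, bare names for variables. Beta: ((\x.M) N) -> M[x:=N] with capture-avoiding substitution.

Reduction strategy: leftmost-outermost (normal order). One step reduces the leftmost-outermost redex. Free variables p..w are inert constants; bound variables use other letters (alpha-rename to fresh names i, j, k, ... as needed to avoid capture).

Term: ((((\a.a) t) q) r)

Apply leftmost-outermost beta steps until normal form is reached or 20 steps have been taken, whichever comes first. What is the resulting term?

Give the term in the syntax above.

Answer: ((t q) r)

Derivation:
Step 0: ((((\a.a) t) q) r)
Step 1: ((t q) r)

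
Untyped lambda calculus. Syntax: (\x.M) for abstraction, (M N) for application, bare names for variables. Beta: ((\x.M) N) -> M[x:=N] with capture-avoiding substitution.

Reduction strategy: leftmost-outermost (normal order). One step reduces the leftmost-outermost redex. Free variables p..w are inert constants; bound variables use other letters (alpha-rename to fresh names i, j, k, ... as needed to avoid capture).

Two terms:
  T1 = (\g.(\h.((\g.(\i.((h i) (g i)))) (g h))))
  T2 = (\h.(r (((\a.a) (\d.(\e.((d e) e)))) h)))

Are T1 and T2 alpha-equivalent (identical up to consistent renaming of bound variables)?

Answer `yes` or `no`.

Answer: no

Derivation:
Term 1: (\g.(\h.((\g.(\i.((h i) (g i)))) (g h))))
Term 2: (\h.(r (((\a.a) (\d.(\e.((d e) e)))) h)))
Alpha-equivalence: compare structure up to binder renaming.
Result: False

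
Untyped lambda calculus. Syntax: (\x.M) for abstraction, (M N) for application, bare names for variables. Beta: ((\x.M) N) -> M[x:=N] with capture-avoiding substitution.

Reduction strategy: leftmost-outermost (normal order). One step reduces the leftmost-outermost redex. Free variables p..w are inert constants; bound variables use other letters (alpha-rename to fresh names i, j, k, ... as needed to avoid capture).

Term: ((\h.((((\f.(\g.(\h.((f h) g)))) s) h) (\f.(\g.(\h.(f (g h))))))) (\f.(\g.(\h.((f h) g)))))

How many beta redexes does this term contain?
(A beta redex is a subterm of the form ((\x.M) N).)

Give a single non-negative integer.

Term: ((\h.((((\f.(\g.(\h.((f h) g)))) s) h) (\f.(\g.(\h.(f (g h))))))) (\f.(\g.(\h.((f h) g)))))
  Redex: ((\h.((((\f.(\g.(\h.((f h) g)))) s) h) (\f.(\g.(\h.(f (g h))))))) (\f.(\g.(\h.((f h) g)))))
  Redex: ((\f.(\g.(\h.((f h) g)))) s)
Total redexes: 2

Answer: 2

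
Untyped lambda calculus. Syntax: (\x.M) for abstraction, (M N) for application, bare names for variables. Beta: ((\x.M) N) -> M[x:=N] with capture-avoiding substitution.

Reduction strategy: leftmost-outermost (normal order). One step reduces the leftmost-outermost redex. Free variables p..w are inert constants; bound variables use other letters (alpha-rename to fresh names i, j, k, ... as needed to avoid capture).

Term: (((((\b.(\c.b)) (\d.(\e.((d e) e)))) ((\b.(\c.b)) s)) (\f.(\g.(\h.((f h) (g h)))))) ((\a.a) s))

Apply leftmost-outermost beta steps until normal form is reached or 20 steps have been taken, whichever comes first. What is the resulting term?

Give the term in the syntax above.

Answer: (\h.((s h) (s h)))

Derivation:
Step 0: (((((\b.(\c.b)) (\d.(\e.((d e) e)))) ((\b.(\c.b)) s)) (\f.(\g.(\h.((f h) (g h)))))) ((\a.a) s))
Step 1: ((((\c.(\d.(\e.((d e) e)))) ((\b.(\c.b)) s)) (\f.(\g.(\h.((f h) (g h)))))) ((\a.a) s))
Step 2: (((\d.(\e.((d e) e))) (\f.(\g.(\h.((f h) (g h)))))) ((\a.a) s))
Step 3: ((\e.(((\f.(\g.(\h.((f h) (g h))))) e) e)) ((\a.a) s))
Step 4: (((\f.(\g.(\h.((f h) (g h))))) ((\a.a) s)) ((\a.a) s))
Step 5: ((\g.(\h.((((\a.a) s) h) (g h)))) ((\a.a) s))
Step 6: (\h.((((\a.a) s) h) (((\a.a) s) h)))
Step 7: (\h.((s h) (((\a.a) s) h)))
Step 8: (\h.((s h) (s h)))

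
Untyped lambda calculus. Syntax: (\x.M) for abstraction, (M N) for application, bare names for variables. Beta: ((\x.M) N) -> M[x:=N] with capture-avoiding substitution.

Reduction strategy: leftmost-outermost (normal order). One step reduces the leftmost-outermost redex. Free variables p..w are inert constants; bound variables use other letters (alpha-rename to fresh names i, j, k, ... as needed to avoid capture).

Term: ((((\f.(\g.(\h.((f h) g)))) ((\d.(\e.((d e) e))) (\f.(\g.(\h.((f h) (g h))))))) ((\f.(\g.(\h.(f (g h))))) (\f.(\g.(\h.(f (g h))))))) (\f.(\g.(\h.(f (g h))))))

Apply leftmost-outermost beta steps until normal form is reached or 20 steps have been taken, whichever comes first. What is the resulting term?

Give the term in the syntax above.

Answer: (\h.(\i.(\g.(\j.(\k.(\l.(((h i) (g j)) (k l))))))))

Derivation:
Step 0: ((((\f.(\g.(\h.((f h) g)))) ((\d.(\e.((d e) e))) (\f.(\g.(\h.((f h) (g h))))))) ((\f.(\g.(\h.(f (g h))))) (\f.(\g.(\h.(f (g h))))))) (\f.(\g.(\h.(f (g h))))))
Step 1: (((\g.(\h.((((\d.(\e.((d e) e))) (\f.(\g.(\h.((f h) (g h)))))) h) g))) ((\f.(\g.(\h.(f (g h))))) (\f.(\g.(\h.(f (g h))))))) (\f.(\g.(\h.(f (g h))))))
Step 2: ((\h.((((\d.(\e.((d e) e))) (\f.(\g.(\h.((f h) (g h)))))) h) ((\f.(\g.(\h.(f (g h))))) (\f.(\g.(\h.(f (g h)))))))) (\f.(\g.(\h.(f (g h))))))
Step 3: ((((\d.(\e.((d e) e))) (\f.(\g.(\h.((f h) (g h)))))) (\f.(\g.(\h.(f (g h)))))) ((\f.(\g.(\h.(f (g h))))) (\f.(\g.(\h.(f (g h)))))))
Step 4: (((\e.(((\f.(\g.(\h.((f h) (g h))))) e) e)) (\f.(\g.(\h.(f (g h)))))) ((\f.(\g.(\h.(f (g h))))) (\f.(\g.(\h.(f (g h)))))))
Step 5: ((((\f.(\g.(\h.((f h) (g h))))) (\f.(\g.(\h.(f (g h)))))) (\f.(\g.(\h.(f (g h)))))) ((\f.(\g.(\h.(f (g h))))) (\f.(\g.(\h.(f (g h)))))))
Step 6: (((\g.(\h.(((\f.(\g.(\h.(f (g h))))) h) (g h)))) (\f.(\g.(\h.(f (g h)))))) ((\f.(\g.(\h.(f (g h))))) (\f.(\g.(\h.(f (g h)))))))
Step 7: ((\h.(((\f.(\g.(\h.(f (g h))))) h) ((\f.(\g.(\h.(f (g h))))) h))) ((\f.(\g.(\h.(f (g h))))) (\f.(\g.(\h.(f (g h)))))))
Step 8: (((\f.(\g.(\h.(f (g h))))) ((\f.(\g.(\h.(f (g h))))) (\f.(\g.(\h.(f (g h))))))) ((\f.(\g.(\h.(f (g h))))) ((\f.(\g.(\h.(f (g h))))) (\f.(\g.(\h.(f (g h))))))))
Step 9: ((\g.(\h.(((\f.(\g.(\h.(f (g h))))) (\f.(\g.(\h.(f (g h)))))) (g h)))) ((\f.(\g.(\h.(f (g h))))) ((\f.(\g.(\h.(f (g h))))) (\f.(\g.(\h.(f (g h))))))))
Step 10: (\h.(((\f.(\g.(\h.(f (g h))))) (\f.(\g.(\h.(f (g h)))))) (((\f.(\g.(\h.(f (g h))))) ((\f.(\g.(\h.(f (g h))))) (\f.(\g.(\h.(f (g h))))))) h)))
Step 11: (\h.((\g.(\h.((\f.(\g.(\h.(f (g h))))) (g h)))) (((\f.(\g.(\h.(f (g h))))) ((\f.(\g.(\h.(f (g h))))) (\f.(\g.(\h.(f (g h))))))) h)))
Step 12: (\h.(\i.((\f.(\g.(\h.(f (g h))))) ((((\f.(\g.(\h.(f (g h))))) ((\f.(\g.(\h.(f (g h))))) (\f.(\g.(\h.(f (g h))))))) h) i))))
Step 13: (\h.(\i.(\g.(\j.(((((\f.(\g.(\h.(f (g h))))) ((\f.(\g.(\h.(f (g h))))) (\f.(\g.(\h.(f (g h))))))) h) i) (g j))))))
Step 14: (\h.(\i.(\g.(\j.((((\g.(\h.(((\f.(\g.(\h.(f (g h))))) (\f.(\g.(\h.(f (g h)))))) (g h)))) h) i) (g j))))))
Step 15: (\h.(\i.(\g.(\j.(((\i.(((\f.(\g.(\h.(f (g h))))) (\f.(\g.(\h.(f (g h)))))) (h i))) i) (g j))))))
Step 16: (\h.(\i.(\g.(\j.((((\f.(\g.(\h.(f (g h))))) (\f.(\g.(\h.(f (g h)))))) (h i)) (g j))))))
Step 17: (\h.(\i.(\g.(\j.(((\g.(\h.((\f.(\g.(\h.(f (g h))))) (g h)))) (h i)) (g j))))))
Step 18: (\h.(\i.(\g.(\j.((\j.((\f.(\g.(\h.(f (g h))))) ((h i) j))) (g j))))))
Step 19: (\h.(\i.(\g.(\j.((\f.(\g.(\h.(f (g h))))) ((h i) (g j)))))))
Step 20: (\h.(\i.(\g.(\j.(\k.(\l.(((h i) (g j)) (k l))))))))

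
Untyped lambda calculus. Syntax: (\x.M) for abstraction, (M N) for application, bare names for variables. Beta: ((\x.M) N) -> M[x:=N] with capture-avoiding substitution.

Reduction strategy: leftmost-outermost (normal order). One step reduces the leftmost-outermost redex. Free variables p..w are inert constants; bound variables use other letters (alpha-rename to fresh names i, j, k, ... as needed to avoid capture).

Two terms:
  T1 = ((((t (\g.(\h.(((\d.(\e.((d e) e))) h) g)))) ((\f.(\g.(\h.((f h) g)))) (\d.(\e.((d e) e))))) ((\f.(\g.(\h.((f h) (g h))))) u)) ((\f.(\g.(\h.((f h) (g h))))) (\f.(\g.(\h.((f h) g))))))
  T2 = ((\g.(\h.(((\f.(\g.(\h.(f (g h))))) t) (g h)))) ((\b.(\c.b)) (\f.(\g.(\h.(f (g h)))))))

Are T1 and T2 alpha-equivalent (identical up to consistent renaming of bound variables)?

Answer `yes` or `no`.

Answer: no

Derivation:
Term 1: ((((t (\g.(\h.(((\d.(\e.((d e) e))) h) g)))) ((\f.(\g.(\h.((f h) g)))) (\d.(\e.((d e) e))))) ((\f.(\g.(\h.((f h) (g h))))) u)) ((\f.(\g.(\h.((f h) (g h))))) (\f.(\g.(\h.((f h) g))))))
Term 2: ((\g.(\h.(((\f.(\g.(\h.(f (g h))))) t) (g h)))) ((\b.(\c.b)) (\f.(\g.(\h.(f (g h)))))))
Alpha-equivalence: compare structure up to binder renaming.
Result: False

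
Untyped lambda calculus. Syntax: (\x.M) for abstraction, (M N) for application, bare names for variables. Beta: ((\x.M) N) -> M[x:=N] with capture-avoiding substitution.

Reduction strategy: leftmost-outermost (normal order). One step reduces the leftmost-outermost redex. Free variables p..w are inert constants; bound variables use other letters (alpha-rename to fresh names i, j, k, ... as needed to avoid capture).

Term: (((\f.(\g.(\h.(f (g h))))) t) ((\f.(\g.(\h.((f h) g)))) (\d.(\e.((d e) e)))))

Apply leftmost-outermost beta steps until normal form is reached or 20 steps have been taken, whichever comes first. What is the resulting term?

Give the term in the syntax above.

Answer: (\h.(t (\i.((i h) h))))

Derivation:
Step 0: (((\f.(\g.(\h.(f (g h))))) t) ((\f.(\g.(\h.((f h) g)))) (\d.(\e.((d e) e)))))
Step 1: ((\g.(\h.(t (g h)))) ((\f.(\g.(\h.((f h) g)))) (\d.(\e.((d e) e)))))
Step 2: (\h.(t (((\f.(\g.(\h.((f h) g)))) (\d.(\e.((d e) e)))) h)))
Step 3: (\h.(t ((\g.(\h.(((\d.(\e.((d e) e))) h) g))) h)))
Step 4: (\h.(t (\i.(((\d.(\e.((d e) e))) i) h))))
Step 5: (\h.(t (\i.((\e.((i e) e)) h))))
Step 6: (\h.(t (\i.((i h) h))))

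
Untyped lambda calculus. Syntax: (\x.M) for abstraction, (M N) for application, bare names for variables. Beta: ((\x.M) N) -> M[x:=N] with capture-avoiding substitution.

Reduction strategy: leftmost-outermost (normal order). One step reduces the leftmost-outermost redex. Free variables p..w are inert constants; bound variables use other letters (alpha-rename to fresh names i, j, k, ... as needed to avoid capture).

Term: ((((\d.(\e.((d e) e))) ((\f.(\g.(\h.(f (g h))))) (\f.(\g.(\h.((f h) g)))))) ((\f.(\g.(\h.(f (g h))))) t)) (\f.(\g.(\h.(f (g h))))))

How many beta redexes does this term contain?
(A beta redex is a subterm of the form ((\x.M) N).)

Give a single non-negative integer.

Term: ((((\d.(\e.((d e) e))) ((\f.(\g.(\h.(f (g h))))) (\f.(\g.(\h.((f h) g)))))) ((\f.(\g.(\h.(f (g h))))) t)) (\f.(\g.(\h.(f (g h))))))
  Redex: ((\d.(\e.((d e) e))) ((\f.(\g.(\h.(f (g h))))) (\f.(\g.(\h.((f h) g))))))
  Redex: ((\f.(\g.(\h.(f (g h))))) (\f.(\g.(\h.((f h) g)))))
  Redex: ((\f.(\g.(\h.(f (g h))))) t)
Total redexes: 3

Answer: 3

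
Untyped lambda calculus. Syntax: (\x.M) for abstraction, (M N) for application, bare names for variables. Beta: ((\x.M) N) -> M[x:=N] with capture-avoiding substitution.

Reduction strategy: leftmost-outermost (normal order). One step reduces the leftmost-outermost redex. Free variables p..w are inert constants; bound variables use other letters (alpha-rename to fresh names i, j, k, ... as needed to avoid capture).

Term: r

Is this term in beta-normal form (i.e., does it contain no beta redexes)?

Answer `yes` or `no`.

Term: r
No beta redexes found.

Answer: yes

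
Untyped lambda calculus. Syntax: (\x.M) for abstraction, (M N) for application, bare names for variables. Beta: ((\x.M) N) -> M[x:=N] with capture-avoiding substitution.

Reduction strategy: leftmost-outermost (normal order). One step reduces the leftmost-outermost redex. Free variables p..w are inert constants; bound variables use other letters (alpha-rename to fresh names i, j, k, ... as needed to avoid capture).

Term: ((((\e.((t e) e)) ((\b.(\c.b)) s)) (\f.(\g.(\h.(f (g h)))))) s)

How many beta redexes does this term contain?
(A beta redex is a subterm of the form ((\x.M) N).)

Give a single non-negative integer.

Term: ((((\e.((t e) e)) ((\b.(\c.b)) s)) (\f.(\g.(\h.(f (g h)))))) s)
  Redex: ((\e.((t e) e)) ((\b.(\c.b)) s))
  Redex: ((\b.(\c.b)) s)
Total redexes: 2

Answer: 2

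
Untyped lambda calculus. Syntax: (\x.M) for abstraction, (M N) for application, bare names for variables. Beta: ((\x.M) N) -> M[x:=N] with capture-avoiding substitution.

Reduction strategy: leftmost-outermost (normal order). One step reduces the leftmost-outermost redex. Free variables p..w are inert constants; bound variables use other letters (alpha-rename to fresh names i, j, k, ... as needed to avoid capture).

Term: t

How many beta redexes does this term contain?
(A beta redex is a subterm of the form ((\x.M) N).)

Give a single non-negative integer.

Answer: 0

Derivation:
Term: t
  (no redexes)
Total redexes: 0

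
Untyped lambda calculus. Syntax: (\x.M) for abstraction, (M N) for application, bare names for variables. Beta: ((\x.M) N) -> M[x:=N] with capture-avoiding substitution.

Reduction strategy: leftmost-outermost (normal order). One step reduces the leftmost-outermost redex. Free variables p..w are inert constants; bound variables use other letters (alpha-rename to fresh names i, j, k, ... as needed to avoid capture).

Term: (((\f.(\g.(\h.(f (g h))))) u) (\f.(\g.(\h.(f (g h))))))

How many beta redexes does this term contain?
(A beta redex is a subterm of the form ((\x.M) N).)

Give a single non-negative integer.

Term: (((\f.(\g.(\h.(f (g h))))) u) (\f.(\g.(\h.(f (g h))))))
  Redex: ((\f.(\g.(\h.(f (g h))))) u)
Total redexes: 1

Answer: 1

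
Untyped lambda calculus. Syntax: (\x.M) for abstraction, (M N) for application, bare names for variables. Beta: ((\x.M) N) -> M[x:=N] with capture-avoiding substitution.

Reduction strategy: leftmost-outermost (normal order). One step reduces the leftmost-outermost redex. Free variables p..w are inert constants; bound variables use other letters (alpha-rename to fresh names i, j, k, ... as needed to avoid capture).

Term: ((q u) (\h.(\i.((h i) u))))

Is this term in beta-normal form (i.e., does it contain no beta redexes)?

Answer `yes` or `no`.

Answer: yes

Derivation:
Term: ((q u) (\h.(\i.((h i) u))))
No beta redexes found.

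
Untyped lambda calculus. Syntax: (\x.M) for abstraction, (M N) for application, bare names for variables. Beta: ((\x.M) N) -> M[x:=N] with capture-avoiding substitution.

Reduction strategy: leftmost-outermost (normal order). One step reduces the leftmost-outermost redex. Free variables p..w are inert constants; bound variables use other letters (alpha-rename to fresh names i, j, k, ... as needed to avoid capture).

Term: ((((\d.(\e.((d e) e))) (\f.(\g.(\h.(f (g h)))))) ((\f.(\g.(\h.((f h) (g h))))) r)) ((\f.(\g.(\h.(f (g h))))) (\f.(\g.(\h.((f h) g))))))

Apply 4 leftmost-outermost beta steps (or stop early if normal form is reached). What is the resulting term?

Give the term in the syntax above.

Step 0: ((((\d.(\e.((d e) e))) (\f.(\g.(\h.(f (g h)))))) ((\f.(\g.(\h.((f h) (g h))))) r)) ((\f.(\g.(\h.(f (g h))))) (\f.(\g.(\h.((f h) g))))))
Step 1: (((\e.(((\f.(\g.(\h.(f (g h))))) e) e)) ((\f.(\g.(\h.((f h) (g h))))) r)) ((\f.(\g.(\h.(f (g h))))) (\f.(\g.(\h.((f h) g))))))
Step 2: ((((\f.(\g.(\h.(f (g h))))) ((\f.(\g.(\h.((f h) (g h))))) r)) ((\f.(\g.(\h.((f h) (g h))))) r)) ((\f.(\g.(\h.(f (g h))))) (\f.(\g.(\h.((f h) g))))))
Step 3: (((\g.(\h.(((\f.(\g.(\h.((f h) (g h))))) r) (g h)))) ((\f.(\g.(\h.((f h) (g h))))) r)) ((\f.(\g.(\h.(f (g h))))) (\f.(\g.(\h.((f h) g))))))
Step 4: ((\h.(((\f.(\g.(\h.((f h) (g h))))) r) (((\f.(\g.(\h.((f h) (g h))))) r) h))) ((\f.(\g.(\h.(f (g h))))) (\f.(\g.(\h.((f h) g))))))

Answer: ((\h.(((\f.(\g.(\h.((f h) (g h))))) r) (((\f.(\g.(\h.((f h) (g h))))) r) h))) ((\f.(\g.(\h.(f (g h))))) (\f.(\g.(\h.((f h) g))))))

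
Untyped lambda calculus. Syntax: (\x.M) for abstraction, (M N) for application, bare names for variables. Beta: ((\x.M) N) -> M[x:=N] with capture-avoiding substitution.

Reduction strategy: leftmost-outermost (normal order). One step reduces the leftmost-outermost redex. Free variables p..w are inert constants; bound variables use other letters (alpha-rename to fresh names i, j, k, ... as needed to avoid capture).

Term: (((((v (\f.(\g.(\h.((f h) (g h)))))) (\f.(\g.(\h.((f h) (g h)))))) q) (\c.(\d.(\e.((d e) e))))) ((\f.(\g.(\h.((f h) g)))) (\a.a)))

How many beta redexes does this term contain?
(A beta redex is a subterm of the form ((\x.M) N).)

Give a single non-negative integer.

Term: (((((v (\f.(\g.(\h.((f h) (g h)))))) (\f.(\g.(\h.((f h) (g h)))))) q) (\c.(\d.(\e.((d e) e))))) ((\f.(\g.(\h.((f h) g)))) (\a.a)))
  Redex: ((\f.(\g.(\h.((f h) g)))) (\a.a))
Total redexes: 1

Answer: 1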